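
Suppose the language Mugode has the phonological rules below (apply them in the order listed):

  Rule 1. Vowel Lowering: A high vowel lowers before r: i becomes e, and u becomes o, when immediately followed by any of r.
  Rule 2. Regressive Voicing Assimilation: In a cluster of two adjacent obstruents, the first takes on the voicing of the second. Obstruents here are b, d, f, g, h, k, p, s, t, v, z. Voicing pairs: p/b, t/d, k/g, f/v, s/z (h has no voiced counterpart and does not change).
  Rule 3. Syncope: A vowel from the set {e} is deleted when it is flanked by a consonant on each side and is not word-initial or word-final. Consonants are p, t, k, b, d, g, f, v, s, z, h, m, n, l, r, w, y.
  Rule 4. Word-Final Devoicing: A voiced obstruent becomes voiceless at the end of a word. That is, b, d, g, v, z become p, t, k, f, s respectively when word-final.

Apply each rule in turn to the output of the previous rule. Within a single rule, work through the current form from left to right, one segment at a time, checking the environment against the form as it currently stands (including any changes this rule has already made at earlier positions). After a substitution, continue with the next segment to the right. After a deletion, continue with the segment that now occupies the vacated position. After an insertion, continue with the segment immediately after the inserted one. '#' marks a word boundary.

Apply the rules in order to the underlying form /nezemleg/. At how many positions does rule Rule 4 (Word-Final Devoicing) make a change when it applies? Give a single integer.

1

Rule 1 Vowel Lowering: no change — [nezemleg]
Rule 2 Regressive Voicing Assimilation: no change — [nezemleg]
Rule 3 Syncope: [nezemleg] → [nzmlg]
Rule 4 Word-Final Devoicing: [nzmlg] → [nzmlk]
Rule Rule 4 changed 1 position(s).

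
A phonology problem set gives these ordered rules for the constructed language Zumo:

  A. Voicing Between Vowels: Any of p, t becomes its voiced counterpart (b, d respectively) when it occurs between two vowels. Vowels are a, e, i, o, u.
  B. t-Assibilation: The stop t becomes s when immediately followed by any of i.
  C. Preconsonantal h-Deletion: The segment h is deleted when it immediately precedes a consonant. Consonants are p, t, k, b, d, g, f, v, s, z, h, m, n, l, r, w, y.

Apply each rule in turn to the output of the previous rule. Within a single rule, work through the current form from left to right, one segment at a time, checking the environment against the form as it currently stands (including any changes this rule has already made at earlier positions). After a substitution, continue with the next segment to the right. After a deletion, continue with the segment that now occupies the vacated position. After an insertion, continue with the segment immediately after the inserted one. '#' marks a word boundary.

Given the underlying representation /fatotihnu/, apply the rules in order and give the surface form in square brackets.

A Voicing Between Vowels: [fatotihnu] → [fadodihnu]
B t-Assibilation: no change — [fadodihnu]
C Preconsonantal h-Deletion: [fadodihnu] → [fadodinu]

[fadodinu]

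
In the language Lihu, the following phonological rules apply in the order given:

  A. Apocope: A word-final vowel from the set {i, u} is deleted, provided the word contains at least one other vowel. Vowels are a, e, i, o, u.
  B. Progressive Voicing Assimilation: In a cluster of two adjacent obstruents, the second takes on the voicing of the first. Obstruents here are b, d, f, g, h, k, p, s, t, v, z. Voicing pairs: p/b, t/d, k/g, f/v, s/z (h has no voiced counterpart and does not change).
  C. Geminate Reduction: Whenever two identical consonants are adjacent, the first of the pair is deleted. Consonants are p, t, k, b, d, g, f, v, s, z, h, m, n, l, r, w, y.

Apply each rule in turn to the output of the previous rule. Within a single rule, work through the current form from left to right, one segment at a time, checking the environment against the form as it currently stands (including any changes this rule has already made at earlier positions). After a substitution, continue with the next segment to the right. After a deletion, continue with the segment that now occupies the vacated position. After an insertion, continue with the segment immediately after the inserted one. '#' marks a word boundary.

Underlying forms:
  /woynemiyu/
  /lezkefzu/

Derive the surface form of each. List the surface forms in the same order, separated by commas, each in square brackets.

[woynemiy], [lezgefs]

/woynemiyu/:
  A Apocope: [woynemiyu] → [woynemiy]
  B Progressive Voicing Assimilation: no change — [woynemiy]
  C Geminate Reduction: no change — [woynemiy]
/lezkefzu/:
  A Apocope: [lezkefzu] → [lezkefz]
  B Progressive Voicing Assimilation: [lezkefz] → [lezgefs]
  C Geminate Reduction: no change — [lezgefs]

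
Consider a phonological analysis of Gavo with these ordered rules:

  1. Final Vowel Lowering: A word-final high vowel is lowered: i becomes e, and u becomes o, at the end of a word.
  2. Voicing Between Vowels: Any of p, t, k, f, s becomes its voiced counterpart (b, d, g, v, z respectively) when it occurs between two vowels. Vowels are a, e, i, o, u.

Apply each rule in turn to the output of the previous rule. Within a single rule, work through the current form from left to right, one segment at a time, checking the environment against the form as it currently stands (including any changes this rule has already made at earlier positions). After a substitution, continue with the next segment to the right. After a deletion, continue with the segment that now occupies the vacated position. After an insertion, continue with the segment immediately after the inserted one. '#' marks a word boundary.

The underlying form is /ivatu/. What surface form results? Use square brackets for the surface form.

1 Final Vowel Lowering: [ivatu] → [ivato]
2 Voicing Between Vowels: [ivato] → [ivado]

[ivado]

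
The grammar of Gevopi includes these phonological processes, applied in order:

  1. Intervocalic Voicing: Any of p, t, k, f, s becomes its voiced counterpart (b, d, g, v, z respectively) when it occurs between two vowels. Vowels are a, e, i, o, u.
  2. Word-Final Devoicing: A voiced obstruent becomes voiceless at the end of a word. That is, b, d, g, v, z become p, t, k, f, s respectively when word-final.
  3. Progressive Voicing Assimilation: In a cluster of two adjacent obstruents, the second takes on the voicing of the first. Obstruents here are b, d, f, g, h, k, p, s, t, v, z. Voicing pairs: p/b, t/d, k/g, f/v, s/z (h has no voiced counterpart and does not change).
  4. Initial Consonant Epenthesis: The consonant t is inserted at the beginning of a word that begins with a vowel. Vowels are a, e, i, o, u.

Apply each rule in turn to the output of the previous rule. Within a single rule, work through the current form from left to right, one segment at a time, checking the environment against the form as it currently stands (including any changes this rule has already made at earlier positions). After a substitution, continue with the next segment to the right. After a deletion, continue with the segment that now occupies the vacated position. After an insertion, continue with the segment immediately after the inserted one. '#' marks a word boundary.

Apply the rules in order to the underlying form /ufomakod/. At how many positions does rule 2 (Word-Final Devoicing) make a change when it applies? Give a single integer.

1 Intervocalic Voicing: [ufomakod] → [uvomagod]
2 Word-Final Devoicing: [uvomagod] → [uvomagot]
3 Progressive Voicing Assimilation: no change — [uvomagot]
4 Initial Consonant Epenthesis: [uvomagot] → [tuvomagot]
Rule 2 changed 1 position(s).

1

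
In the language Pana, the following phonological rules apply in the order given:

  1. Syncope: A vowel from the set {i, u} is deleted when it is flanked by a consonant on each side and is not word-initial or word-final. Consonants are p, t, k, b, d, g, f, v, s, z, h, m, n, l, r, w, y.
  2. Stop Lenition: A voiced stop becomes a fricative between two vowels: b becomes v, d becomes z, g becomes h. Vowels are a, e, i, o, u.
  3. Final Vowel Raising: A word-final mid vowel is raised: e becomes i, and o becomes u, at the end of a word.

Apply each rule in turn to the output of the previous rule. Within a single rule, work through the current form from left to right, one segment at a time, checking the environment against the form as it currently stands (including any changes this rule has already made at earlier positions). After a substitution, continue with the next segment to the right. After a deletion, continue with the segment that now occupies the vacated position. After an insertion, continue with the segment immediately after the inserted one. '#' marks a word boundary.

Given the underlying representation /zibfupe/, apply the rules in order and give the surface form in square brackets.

[zbfpi]

1 Syncope: [zibfupe] → [zbfpe]
2 Stop Lenition: no change — [zbfpe]
3 Final Vowel Raising: [zbfpe] → [zbfpi]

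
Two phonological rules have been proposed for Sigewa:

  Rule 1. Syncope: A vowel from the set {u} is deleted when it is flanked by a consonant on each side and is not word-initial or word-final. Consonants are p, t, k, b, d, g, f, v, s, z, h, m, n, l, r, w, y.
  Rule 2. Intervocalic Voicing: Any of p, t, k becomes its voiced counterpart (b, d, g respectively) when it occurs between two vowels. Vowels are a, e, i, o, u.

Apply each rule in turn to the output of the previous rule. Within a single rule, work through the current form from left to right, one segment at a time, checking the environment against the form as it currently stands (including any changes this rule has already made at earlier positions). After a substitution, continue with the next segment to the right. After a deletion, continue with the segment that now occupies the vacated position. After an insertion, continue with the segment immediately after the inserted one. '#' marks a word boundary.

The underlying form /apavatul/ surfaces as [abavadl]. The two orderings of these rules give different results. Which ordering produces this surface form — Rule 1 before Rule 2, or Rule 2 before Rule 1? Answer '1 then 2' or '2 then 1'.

Order 1 then 2:
  1 Syncope: [apavatul] → [apavatl]
  2 Intervocalic Voicing: [apavatl] → [abavatl]
  result: [abavatl]
Order 2 then 1:
  2 Intervocalic Voicing: [apavatul] → [abavadul]
  1 Syncope: [abavadul] → [abavadl]
  result: [abavadl]

2 then 1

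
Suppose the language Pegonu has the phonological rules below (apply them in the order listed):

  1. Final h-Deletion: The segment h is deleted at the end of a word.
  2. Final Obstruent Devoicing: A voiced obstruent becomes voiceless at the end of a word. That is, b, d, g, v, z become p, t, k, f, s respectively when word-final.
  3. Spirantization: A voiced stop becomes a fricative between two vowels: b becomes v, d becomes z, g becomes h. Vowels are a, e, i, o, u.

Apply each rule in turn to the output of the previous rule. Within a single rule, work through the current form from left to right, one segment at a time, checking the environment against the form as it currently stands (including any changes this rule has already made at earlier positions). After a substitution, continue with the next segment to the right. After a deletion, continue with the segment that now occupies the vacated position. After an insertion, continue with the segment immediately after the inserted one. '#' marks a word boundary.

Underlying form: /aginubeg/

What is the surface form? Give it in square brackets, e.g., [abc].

1 Final h-Deletion: no change — [aginubeg]
2 Final Obstruent Devoicing: [aginubeg] → [aginubek]
3 Spirantization: [aginubek] → [ahinuvek]

[ahinuvek]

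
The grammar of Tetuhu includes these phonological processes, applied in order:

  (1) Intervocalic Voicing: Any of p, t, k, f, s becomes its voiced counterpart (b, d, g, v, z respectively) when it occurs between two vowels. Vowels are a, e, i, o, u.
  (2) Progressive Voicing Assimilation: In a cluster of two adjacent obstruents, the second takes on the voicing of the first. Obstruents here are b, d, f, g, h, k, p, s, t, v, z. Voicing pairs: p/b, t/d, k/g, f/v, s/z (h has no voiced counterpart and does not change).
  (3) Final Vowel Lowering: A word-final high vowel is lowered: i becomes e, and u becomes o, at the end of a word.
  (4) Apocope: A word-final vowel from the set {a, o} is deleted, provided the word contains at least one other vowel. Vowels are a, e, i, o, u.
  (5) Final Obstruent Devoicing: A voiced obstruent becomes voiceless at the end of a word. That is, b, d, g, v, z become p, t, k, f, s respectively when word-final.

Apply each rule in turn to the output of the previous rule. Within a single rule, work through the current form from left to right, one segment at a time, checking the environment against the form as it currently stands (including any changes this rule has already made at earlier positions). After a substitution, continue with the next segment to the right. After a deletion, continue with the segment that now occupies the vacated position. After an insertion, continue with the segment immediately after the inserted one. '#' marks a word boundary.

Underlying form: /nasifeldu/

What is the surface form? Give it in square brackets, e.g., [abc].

(1) Intervocalic Voicing: [nasifeldu] → [naziveldu]
(2) Progressive Voicing Assimilation: no change — [naziveldu]
(3) Final Vowel Lowering: [naziveldu] → [naziveldo]
(4) Apocope: [naziveldo] → [naziveld]
(5) Final Obstruent Devoicing: [naziveld] → [nazivelt]

[nazivelt]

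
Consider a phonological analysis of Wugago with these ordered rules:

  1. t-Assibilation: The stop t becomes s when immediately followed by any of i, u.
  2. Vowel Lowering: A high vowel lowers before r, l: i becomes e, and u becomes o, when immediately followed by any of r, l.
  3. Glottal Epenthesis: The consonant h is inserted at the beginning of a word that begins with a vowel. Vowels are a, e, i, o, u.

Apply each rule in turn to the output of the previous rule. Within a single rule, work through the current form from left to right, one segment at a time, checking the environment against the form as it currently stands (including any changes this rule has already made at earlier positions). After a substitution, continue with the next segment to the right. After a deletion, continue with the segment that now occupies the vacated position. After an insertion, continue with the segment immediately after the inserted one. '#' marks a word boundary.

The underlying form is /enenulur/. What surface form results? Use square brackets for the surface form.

1 t-Assibilation: no change — [enenulur]
2 Vowel Lowering: [enenulur] → [enenolor]
3 Glottal Epenthesis: [enenolor] → [henenolor]

[henenolor]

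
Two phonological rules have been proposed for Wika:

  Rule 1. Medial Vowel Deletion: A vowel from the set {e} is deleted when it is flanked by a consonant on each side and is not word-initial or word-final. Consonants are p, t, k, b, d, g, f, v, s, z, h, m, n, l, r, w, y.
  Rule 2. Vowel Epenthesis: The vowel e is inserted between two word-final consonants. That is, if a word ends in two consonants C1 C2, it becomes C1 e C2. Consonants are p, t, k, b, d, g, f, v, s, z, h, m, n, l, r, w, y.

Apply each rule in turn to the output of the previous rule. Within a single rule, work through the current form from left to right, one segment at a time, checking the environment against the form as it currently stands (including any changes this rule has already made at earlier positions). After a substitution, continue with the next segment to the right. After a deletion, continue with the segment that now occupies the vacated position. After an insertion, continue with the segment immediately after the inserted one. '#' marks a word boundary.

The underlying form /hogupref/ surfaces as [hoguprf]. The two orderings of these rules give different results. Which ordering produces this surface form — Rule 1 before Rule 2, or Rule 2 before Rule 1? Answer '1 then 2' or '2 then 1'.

Order 1 then 2:
  1 Medial Vowel Deletion: [hogupref] → [hoguprf]
  2 Vowel Epenthesis: [hoguprf] → [hogupref]
  result: [hogupref]
Order 2 then 1:
  2 Vowel Epenthesis: no change — [hogupref]
  1 Medial Vowel Deletion: [hogupref] → [hoguprf]
  result: [hoguprf]

2 then 1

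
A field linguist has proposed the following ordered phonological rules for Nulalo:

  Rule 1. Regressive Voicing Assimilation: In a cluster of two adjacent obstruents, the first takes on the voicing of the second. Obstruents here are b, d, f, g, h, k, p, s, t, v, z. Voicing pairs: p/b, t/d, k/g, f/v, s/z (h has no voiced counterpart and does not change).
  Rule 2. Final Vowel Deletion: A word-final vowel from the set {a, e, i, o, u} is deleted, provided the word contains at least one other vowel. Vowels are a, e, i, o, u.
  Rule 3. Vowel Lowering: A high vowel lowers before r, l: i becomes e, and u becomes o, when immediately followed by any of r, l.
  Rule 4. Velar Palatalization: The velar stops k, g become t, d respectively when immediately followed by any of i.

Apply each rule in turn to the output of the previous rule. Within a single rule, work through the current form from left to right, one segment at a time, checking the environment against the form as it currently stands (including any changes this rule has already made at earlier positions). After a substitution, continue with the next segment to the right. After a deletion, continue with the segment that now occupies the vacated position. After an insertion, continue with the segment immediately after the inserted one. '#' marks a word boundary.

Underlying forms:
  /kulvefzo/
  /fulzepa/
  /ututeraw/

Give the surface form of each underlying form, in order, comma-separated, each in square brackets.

/kulvefzo/:
  Rule 1 Regressive Voicing Assimilation: [kulvefzo] → [kulvevzo]
  Rule 2 Final Vowel Deletion: [kulvevzo] → [kulvevz]
  Rule 3 Vowel Lowering: [kulvevz] → [kolvevz]
  Rule 4 Velar Palatalization: no change — [kolvevz]
/fulzepa/:
  Rule 1 Regressive Voicing Assimilation: no change — [fulzepa]
  Rule 2 Final Vowel Deletion: [fulzepa] → [fulzep]
  Rule 3 Vowel Lowering: [fulzep] → [folzep]
  Rule 4 Velar Palatalization: no change — [folzep]
/ututeraw/:
  Rule 1 Regressive Voicing Assimilation: no change — [ututeraw]
  Rule 2 Final Vowel Deletion: no change — [ututeraw]
  Rule 3 Vowel Lowering: no change — [ututeraw]
  Rule 4 Velar Palatalization: no change — [ututeraw]

[kolvevz], [folzep], [ututeraw]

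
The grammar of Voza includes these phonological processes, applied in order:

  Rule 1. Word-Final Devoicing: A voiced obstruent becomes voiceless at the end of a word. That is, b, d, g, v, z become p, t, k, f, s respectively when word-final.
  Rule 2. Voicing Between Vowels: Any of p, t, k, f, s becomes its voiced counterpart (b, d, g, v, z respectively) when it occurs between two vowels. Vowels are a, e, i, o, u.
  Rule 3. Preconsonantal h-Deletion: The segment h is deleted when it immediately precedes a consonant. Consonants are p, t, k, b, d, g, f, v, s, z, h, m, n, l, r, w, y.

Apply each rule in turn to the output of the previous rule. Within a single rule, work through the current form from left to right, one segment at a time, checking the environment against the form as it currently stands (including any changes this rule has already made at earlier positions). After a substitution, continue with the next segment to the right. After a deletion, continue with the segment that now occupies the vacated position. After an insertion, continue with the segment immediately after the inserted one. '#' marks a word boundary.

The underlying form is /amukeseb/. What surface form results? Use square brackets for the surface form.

Rule 1 Word-Final Devoicing: [amukeseb] → [amukesep]
Rule 2 Voicing Between Vowels: [amukesep] → [amugezep]
Rule 3 Preconsonantal h-Deletion: no change — [amugezep]

[amugezep]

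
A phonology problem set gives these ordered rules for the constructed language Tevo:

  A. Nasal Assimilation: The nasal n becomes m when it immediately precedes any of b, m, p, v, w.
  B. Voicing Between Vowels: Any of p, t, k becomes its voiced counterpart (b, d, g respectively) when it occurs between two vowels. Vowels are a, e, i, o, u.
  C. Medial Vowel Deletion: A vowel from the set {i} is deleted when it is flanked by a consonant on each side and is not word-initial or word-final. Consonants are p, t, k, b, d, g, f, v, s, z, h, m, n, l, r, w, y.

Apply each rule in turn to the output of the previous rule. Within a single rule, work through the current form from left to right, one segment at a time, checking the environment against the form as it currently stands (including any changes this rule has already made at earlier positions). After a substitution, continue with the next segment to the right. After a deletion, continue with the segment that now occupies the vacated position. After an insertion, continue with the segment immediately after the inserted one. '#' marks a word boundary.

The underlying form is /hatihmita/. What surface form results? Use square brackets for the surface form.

A Nasal Assimilation: no change — [hatihmita]
B Voicing Between Vowels: [hatihmita] → [hadihmida]
C Medial Vowel Deletion: [hadihmida] → [hadhmda]

[hadhmda]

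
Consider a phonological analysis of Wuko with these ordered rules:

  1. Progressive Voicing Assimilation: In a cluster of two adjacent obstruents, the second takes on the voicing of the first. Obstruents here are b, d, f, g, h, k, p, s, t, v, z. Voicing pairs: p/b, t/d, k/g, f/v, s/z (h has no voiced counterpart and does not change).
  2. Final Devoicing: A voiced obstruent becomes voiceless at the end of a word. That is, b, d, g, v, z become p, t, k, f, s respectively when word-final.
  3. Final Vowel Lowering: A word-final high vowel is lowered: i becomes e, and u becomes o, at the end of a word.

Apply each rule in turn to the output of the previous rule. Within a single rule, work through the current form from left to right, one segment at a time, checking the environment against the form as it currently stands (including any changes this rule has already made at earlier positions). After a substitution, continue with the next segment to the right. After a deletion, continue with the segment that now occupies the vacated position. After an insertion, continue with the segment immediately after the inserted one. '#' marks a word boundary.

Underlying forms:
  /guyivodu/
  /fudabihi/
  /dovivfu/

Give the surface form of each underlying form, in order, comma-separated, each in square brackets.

/guyivodu/:
  1 Progressive Voicing Assimilation: no change — [guyivodu]
  2 Final Devoicing: no change — [guyivodu]
  3 Final Vowel Lowering: [guyivodu] → [guyivodo]
/fudabihi/:
  1 Progressive Voicing Assimilation: no change — [fudabihi]
  2 Final Devoicing: no change — [fudabihi]
  3 Final Vowel Lowering: [fudabihi] → [fudabihe]
/dovivfu/:
  1 Progressive Voicing Assimilation: [dovivfu] → [dovivvu]
  2 Final Devoicing: no change — [dovivvu]
  3 Final Vowel Lowering: [dovivvu] → [dovivvo]

[guyivodo], [fudabihe], [dovivvo]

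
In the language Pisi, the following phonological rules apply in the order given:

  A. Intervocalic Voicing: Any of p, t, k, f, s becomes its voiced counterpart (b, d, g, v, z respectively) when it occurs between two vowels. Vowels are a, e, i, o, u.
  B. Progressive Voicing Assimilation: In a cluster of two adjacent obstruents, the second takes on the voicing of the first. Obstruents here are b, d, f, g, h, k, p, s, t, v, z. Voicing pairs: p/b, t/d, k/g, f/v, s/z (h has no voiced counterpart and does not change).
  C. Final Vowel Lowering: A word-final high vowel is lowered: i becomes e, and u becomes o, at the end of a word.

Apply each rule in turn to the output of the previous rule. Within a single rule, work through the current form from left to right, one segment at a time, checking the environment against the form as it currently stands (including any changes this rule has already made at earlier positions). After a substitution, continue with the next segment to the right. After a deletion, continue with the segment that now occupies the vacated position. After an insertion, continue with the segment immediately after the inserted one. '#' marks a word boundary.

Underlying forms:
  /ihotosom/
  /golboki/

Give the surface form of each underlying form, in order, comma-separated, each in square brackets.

[ihodozom], [golboge]

/ihotosom/:
  A Intervocalic Voicing: [ihotosom] → [ihodozom]
  B Progressive Voicing Assimilation: no change — [ihodozom]
  C Final Vowel Lowering: no change — [ihodozom]
/golboki/:
  A Intervocalic Voicing: [golboki] → [golbogi]
  B Progressive Voicing Assimilation: no change — [golbogi]
  C Final Vowel Lowering: [golbogi] → [golboge]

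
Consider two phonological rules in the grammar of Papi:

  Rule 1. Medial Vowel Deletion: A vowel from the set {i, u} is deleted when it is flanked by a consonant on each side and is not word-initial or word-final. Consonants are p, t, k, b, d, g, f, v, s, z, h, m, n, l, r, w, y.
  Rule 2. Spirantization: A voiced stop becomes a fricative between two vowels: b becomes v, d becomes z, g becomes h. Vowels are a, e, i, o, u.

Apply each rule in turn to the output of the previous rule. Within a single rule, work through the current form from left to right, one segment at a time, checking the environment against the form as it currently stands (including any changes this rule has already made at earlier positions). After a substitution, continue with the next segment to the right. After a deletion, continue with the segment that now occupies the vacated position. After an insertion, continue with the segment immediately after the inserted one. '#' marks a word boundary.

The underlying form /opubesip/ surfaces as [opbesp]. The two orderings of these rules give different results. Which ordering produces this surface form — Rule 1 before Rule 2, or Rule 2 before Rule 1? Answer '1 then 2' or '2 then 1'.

1 then 2

Order 1 then 2:
  1 Medial Vowel Deletion: [opubesip] → [opbesp]
  2 Spirantization: no change — [opbesp]
  result: [opbesp]
Order 2 then 1:
  2 Spirantization: [opubesip] → [opuvesip]
  1 Medial Vowel Deletion: [opuvesip] → [opvesp]
  result: [opvesp]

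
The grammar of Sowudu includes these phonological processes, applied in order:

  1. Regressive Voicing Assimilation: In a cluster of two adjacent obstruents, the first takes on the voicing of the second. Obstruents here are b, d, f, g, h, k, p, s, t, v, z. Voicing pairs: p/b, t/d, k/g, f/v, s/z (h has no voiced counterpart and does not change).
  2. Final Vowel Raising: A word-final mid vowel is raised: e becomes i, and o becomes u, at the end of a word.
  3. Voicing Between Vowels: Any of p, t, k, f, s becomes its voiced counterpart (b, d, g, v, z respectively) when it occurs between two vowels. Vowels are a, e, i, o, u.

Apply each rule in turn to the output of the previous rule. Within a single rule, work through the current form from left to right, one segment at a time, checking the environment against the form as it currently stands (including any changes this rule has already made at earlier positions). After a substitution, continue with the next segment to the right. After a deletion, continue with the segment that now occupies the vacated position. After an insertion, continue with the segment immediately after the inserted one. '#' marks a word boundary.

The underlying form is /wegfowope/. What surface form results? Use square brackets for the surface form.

[wekfowobi]

1 Regressive Voicing Assimilation: [wegfowope] → [wekfowope]
2 Final Vowel Raising: [wekfowope] → [wekfowopi]
3 Voicing Between Vowels: [wekfowopi] → [wekfowobi]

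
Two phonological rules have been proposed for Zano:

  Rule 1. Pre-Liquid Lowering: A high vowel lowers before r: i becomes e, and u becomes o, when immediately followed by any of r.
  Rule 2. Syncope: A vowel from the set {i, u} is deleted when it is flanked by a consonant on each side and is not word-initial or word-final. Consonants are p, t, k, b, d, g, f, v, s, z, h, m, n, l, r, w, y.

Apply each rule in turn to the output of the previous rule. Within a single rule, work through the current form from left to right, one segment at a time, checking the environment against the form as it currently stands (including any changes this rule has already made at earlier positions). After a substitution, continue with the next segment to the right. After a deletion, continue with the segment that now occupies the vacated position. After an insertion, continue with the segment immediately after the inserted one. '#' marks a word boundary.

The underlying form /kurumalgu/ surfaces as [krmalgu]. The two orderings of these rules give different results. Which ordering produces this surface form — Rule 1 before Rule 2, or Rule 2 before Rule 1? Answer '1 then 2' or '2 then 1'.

Order 1 then 2:
  1 Pre-Liquid Lowering: [kurumalgu] → [korumalgu]
  2 Syncope: [korumalgu] → [kormalgu]
  result: [kormalgu]
Order 2 then 1:
  2 Syncope: [kurumalgu] → [krmalgu]
  1 Pre-Liquid Lowering: no change — [krmalgu]
  result: [krmalgu]

2 then 1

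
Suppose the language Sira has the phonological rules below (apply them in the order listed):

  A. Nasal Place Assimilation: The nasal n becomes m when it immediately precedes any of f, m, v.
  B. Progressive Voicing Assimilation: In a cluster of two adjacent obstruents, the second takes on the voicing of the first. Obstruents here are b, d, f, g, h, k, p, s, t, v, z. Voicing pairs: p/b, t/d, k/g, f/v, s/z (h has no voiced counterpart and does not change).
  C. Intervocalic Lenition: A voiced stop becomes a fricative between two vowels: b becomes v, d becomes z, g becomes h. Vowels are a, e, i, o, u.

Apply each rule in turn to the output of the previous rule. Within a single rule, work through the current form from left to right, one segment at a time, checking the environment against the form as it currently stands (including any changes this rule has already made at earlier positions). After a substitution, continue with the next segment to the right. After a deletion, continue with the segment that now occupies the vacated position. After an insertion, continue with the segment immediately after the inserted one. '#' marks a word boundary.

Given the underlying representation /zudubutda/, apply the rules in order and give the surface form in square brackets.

A Nasal Place Assimilation: no change — [zudubutda]
B Progressive Voicing Assimilation: [zudubutda] → [zudubutta]
C Intervocalic Lenition: [zudubutta] → [zuzuvutta]

[zuzuvutta]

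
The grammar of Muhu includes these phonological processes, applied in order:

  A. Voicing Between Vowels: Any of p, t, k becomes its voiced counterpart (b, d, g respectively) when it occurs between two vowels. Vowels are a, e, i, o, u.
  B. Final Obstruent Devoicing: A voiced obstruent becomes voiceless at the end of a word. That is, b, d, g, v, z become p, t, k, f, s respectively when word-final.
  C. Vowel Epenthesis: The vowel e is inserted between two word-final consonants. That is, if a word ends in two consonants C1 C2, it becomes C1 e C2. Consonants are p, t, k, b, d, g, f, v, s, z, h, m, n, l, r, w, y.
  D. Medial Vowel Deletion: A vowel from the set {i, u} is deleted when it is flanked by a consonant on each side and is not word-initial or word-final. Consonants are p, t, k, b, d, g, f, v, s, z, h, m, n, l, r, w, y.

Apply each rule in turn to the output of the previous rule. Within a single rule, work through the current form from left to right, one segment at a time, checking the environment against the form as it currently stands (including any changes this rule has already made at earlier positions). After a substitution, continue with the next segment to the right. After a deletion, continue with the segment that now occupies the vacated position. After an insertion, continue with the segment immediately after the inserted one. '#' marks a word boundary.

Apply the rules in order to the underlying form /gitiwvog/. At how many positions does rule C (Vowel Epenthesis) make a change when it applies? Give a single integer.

A Voicing Between Vowels: [gitiwvog] → [gidiwvog]
B Final Obstruent Devoicing: [gidiwvog] → [gidiwvok]
C Vowel Epenthesis: no change — [gidiwvok]
D Medial Vowel Deletion: [gidiwvok] → [gdwvok]
Rule C changed 0 position(s).

0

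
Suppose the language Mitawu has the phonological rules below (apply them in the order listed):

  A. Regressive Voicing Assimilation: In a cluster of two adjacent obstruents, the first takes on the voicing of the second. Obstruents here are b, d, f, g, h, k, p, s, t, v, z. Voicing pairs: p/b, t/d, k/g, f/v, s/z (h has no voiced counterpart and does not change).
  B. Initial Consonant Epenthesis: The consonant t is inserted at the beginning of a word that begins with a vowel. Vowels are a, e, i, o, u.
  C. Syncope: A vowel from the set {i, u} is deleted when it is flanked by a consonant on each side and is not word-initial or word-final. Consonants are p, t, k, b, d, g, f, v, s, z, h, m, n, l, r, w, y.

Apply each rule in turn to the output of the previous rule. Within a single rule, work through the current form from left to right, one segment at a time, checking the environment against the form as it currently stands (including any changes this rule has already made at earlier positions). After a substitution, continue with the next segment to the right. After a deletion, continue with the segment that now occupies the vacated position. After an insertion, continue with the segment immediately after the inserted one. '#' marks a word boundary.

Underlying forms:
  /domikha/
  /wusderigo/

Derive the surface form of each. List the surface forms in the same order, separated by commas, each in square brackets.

/domikha/:
  A Regressive Voicing Assimilation: no change — [domikha]
  B Initial Consonant Epenthesis: no change — [domikha]
  C Syncope: [domikha] → [domkha]
/wusderigo/:
  A Regressive Voicing Assimilation: [wusderigo] → [wuzderigo]
  B Initial Consonant Epenthesis: no change — [wuzderigo]
  C Syncope: [wuzderigo] → [wzdergo]

[domkha], [wzdergo]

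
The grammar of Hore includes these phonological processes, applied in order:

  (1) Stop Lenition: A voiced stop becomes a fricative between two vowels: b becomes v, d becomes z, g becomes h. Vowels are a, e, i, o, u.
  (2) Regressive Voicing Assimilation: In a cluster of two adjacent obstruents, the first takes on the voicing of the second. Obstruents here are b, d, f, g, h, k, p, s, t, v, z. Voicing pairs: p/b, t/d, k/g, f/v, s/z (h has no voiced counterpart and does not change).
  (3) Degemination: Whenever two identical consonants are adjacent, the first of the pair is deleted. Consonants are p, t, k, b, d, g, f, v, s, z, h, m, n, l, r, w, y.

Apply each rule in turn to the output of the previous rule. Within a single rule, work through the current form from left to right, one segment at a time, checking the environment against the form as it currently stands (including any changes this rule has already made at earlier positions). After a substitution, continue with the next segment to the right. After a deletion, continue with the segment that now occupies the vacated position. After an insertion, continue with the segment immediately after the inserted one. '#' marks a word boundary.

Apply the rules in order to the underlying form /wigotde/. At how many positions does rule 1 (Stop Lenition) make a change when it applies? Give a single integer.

1

(1) Stop Lenition: [wigotde] → [wihotde]
(2) Regressive Voicing Assimilation: [wihotde] → [wihodde]
(3) Degemination: [wihodde] → [wihode]
Rule 1 changed 1 position(s).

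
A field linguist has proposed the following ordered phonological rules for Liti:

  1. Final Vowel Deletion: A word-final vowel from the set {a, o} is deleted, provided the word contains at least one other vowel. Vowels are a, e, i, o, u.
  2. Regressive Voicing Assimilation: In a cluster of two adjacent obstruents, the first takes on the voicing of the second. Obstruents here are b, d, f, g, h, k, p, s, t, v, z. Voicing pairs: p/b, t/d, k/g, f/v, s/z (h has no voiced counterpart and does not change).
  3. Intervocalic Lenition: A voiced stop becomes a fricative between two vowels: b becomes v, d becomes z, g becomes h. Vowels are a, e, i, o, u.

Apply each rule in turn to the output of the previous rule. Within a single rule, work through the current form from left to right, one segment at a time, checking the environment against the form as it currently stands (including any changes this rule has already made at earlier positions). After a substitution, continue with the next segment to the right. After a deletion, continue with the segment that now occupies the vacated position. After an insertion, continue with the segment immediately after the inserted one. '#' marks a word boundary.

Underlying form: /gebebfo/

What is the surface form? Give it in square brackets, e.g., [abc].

1 Final Vowel Deletion: [gebebfo] → [gebebf]
2 Regressive Voicing Assimilation: [gebebf] → [gebepf]
3 Intervocalic Lenition: [gebepf] → [gevepf]

[gevepf]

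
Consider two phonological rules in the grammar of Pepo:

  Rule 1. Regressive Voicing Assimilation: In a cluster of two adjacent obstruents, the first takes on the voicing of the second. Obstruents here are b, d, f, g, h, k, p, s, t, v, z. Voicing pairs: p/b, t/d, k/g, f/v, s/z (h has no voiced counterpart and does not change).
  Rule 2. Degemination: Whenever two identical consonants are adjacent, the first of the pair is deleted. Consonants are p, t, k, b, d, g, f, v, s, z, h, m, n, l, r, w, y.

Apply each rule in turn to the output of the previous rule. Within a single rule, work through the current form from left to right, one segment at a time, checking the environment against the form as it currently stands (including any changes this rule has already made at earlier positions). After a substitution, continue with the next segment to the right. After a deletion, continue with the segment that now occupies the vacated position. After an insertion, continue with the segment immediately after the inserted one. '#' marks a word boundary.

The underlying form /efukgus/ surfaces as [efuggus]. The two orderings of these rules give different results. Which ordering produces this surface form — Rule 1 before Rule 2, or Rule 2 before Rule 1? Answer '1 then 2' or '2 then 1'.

2 then 1

Order 1 then 2:
  1 Regressive Voicing Assimilation: [efukgus] → [efuggus]
  2 Degemination: [efuggus] → [efugus]
  result: [efugus]
Order 2 then 1:
  2 Degemination: no change — [efukgus]
  1 Regressive Voicing Assimilation: [efukgus] → [efuggus]
  result: [efuggus]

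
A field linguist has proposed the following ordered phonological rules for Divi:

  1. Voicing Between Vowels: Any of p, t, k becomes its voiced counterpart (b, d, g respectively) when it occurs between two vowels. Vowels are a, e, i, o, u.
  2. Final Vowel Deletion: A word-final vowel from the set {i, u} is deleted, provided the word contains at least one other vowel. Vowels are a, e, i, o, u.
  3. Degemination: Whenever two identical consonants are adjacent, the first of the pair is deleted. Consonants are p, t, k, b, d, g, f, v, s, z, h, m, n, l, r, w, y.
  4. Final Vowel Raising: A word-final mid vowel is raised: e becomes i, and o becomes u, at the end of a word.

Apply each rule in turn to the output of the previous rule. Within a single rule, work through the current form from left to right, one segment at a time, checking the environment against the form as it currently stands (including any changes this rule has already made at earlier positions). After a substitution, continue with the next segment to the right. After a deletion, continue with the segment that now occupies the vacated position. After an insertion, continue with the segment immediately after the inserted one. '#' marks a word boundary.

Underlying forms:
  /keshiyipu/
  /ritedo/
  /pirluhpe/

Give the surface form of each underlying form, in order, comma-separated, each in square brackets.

[keshiyib], [ridedu], [pirluhpi]

/keshiyipu/:
  1 Voicing Between Vowels: [keshiyipu] → [keshiyibu]
  2 Final Vowel Deletion: [keshiyibu] → [keshiyib]
  3 Degemination: no change — [keshiyib]
  4 Final Vowel Raising: no change — [keshiyib]
/ritedo/:
  1 Voicing Between Vowels: [ritedo] → [ridedo]
  2 Final Vowel Deletion: no change — [ridedo]
  3 Degemination: no change — [ridedo]
  4 Final Vowel Raising: [ridedo] → [ridedu]
/pirluhpe/:
  1 Voicing Between Vowels: no change — [pirluhpe]
  2 Final Vowel Deletion: no change — [pirluhpe]
  3 Degemination: no change — [pirluhpe]
  4 Final Vowel Raising: [pirluhpe] → [pirluhpi]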